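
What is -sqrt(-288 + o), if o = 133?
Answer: -I*sqrt(155) ≈ -12.45*I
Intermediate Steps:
-sqrt(-288 + o) = -sqrt(-288 + 133) = -sqrt(-155) = -I*sqrt(155)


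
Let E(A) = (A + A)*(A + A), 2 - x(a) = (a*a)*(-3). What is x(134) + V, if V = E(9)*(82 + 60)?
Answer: 99878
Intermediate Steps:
x(a) = 2 + 3*a**2 (x(a) = 2 - a*a*(-3) = 2 - a**2*(-3) = 2 - (-3)*a**2 = 2 + 3*a**2)
E(A) = 4*A**2 (E(A) = (2*A)*(2*A) = 4*A**2)
V = 46008 (V = (4*9**2)*(82 + 60) = (4*81)*142 = 324*142 = 46008)
x(134) + V = (2 + 3*134**2) + 46008 = (2 + 3*17956) + 46008 = (2 + 53868) + 46008 = 53870 + 46008 = 99878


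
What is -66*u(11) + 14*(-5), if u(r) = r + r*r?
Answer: -8782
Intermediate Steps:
u(r) = r + r²
-66*u(11) + 14*(-5) = -726*(1 + 11) + 14*(-5) = -726*12 - 70 = -66*132 - 70 = -8712 - 70 = -8782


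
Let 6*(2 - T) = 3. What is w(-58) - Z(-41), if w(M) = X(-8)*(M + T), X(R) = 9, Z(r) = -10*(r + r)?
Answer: -2657/2 ≈ -1328.5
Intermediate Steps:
T = 3/2 (T = 2 - 1/6*3 = 2 - 1/2 = 3/2 ≈ 1.5000)
Z(r) = -20*r
w(M) = 27/2 + 9*M (w(M) = 9*(M + 3/2) = 9*(3/2 + M) = 27/2 + 9*M)
w(-58) - Z(-41) = (27/2 + 9*(-58)) - (-20)*(-41) = (27/2 - 522) - 1*820 = -1017/2 - 820 = -2657/2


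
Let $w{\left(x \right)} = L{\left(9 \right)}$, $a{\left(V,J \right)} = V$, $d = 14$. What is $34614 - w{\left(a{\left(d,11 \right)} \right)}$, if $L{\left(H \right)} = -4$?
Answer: $34618$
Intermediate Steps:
$w{\left(x \right)} = -4$
$34614 - w{\left(a{\left(d,11 \right)} \right)} = 34614 - -4 = 34614 + 4 = 34618$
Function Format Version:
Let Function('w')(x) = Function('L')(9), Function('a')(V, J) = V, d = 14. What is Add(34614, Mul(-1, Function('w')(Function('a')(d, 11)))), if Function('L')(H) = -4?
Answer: 34618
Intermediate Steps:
Function('w')(x) = -4
Add(34614, Mul(-1, Function('w')(Function('a')(d, 11)))) = Add(34614, Mul(-1, -4)) = Add(34614, 4) = 34618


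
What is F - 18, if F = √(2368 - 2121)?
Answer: -18 + √247 ≈ -2.2838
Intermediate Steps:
F = √247 ≈ 15.716
F - 18 = √247 - 18 = -18 + √247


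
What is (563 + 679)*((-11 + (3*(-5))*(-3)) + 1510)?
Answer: 1917648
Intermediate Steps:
(563 + 679)*((-11 + (3*(-5))*(-3)) + 1510) = 1242*((-11 - 15*(-3)) + 1510) = 1242*((-11 + 45) + 1510) = 1242*(34 + 1510) = 1242*1544 = 1917648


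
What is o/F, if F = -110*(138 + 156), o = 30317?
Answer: -4331/4620 ≈ -0.93745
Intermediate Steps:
F = -32340 (F = -110*294 = -32340)
o/F = 30317/(-32340) = 30317*(-1/32340) = -4331/4620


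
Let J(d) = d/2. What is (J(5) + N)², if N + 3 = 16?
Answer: 961/4 ≈ 240.25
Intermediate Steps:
J(d) = d/2 (J(d) = d*(½) = d/2)
N = 13 (N = -3 + 16 = 13)
(J(5) + N)² = ((½)*5 + 13)² = (5/2 + 13)² = (31/2)² = 961/4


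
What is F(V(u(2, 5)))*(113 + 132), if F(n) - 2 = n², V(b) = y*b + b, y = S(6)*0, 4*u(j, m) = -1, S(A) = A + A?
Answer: 8085/16 ≈ 505.31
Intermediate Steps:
S(A) = 2*A
u(j, m) = -¼ (u(j, m) = (¼)*(-1) = -¼)
y = 0 (y = (2*6)*0 = 12*0 = 0)
V(b) = b (V(b) = 0*b + b = 0 + b = b)
F(n) = 2 + n²
F(V(u(2, 5)))*(113 + 132) = (2 + (-¼)²)*(113 + 132) = (2 + 1/16)*245 = (33/16)*245 = 8085/16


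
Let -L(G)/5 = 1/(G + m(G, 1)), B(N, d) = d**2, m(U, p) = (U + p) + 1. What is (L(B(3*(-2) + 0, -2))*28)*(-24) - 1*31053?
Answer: -30717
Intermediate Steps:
m(U, p) = 1 + U + p
L(G) = -5/(2 + 2*G) (L(G) = -5/(G + (1 + G + 1)) = -5/(G + (2 + G)) = -5/(2 + 2*G))
(L(B(3*(-2) + 0, -2))*28)*(-24) - 1*31053 = (-5/(2 + 2*(-2)**2)*28)*(-24) - 1*31053 = (-5/(2 + 2*4)*28)*(-24) - 31053 = (-5/(2 + 8)*28)*(-24) - 31053 = (-5/10*28)*(-24) - 31053 = (-5*1/10*28)*(-24) - 31053 = -1/2*28*(-24) - 31053 = -14*(-24) - 31053 = 336 - 31053 = -30717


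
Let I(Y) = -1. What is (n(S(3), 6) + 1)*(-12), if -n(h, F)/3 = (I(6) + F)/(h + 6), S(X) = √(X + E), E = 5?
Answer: 186/7 - 90*√2/7 ≈ 8.3887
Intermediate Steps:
S(X) = √(5 + X) (S(X) = √(X + 5) = √(5 + X))
n(h, F) = -3*(-1 + F)/(6 + h) (n(h, F) = -3*(-1 + F)/(h + 6) = -3*(-1 + F)/(6 + h))
(n(S(3), 6) + 1)*(-12) = (3*(1 - 1*6)/(6 + √(5 + 3)) + 1)*(-12) = (3*(1 - 6)/(6 + √8) + 1)*(-12) = (3*(-5)/(6 + 2*√2) + 1)*(-12) = (-15/(6 + 2*√2) + 1)*(-12) = (1 - 15/(6 + 2*√2))*(-12) = -12 + 180/(6 + 2*√2)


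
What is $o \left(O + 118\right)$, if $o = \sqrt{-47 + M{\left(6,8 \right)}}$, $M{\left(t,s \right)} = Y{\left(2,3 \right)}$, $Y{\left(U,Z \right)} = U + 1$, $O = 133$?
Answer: $502 i \sqrt{11} \approx 1664.9 i$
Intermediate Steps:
$Y{\left(U,Z \right)} = 1 + U$
$M{\left(t,s \right)} = 3$ ($M{\left(t,s \right)} = 1 + 2 = 3$)
$o = 2 i \sqrt{11}$ ($o = \sqrt{-47 + 3} = \sqrt{-44} = 2 i \sqrt{11} \approx 6.6332 i$)
$o \left(O + 118\right) = 2 i \sqrt{11} \left(133 + 118\right) = 2 i \sqrt{11} \cdot 251 = 502 i \sqrt{11}$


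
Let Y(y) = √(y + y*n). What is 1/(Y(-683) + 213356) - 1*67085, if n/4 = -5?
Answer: -3053760839069159/45520769759 - √12977/45520769759 ≈ -67085.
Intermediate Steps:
n = -20 (n = 4*(-5) = -20)
Y(y) = √19*√(-y) (Y(y) = √(y + y*(-20)) = √(y - 20*y) = √(-19*y) = √19*√(-y))
1/(Y(-683) + 213356) - 1*67085 = 1/(√19*√(-1*(-683)) + 213356) - 1*67085 = 1/(√19*√683 + 213356) - 67085 = 1/(√12977 + 213356) - 67085 = 1/(213356 + √12977) - 67085 = -67085 + 1/(213356 + √12977)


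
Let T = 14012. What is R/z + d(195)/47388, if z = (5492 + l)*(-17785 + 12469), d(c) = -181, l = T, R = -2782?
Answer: -776451557/204722604768 ≈ -0.0037927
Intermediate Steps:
l = 14012
z = -103683264 (z = (5492 + 14012)*(-17785 + 12469) = 19504*(-5316) = -103683264)
R/z + d(195)/47388 = -2782/(-103683264) - 181/47388 = -2782*(-1/103683264) - 181*1/47388 = 1391/51841632 - 181/47388 = -776451557/204722604768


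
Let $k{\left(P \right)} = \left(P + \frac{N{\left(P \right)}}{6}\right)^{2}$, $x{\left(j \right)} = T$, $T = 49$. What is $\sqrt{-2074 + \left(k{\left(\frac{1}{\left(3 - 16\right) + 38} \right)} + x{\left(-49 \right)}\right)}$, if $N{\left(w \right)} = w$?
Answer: $\frac{i \sqrt{45562451}}{150} \approx 45.0 i$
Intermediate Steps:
$x{\left(j \right)} = 49$
$k{\left(P \right)} = \frac{49 P^{2}}{36}$ ($k{\left(P \right)} = \left(P + \frac{P}{6}\right)^{2} = \left(\frac{7 P}{6}\right)^{2} = \frac{49 P^{2}}{36}$)
$\sqrt{-2074 + \left(k{\left(\frac{1}{\left(3 - 16\right) + 38} \right)} + x{\left(-49 \right)}\right)} = \sqrt{-2074 + \left(\frac{49 \left(\frac{1}{\left(3 - 16\right) + 38}\right)^{2}}{36} + 49\right)} = \sqrt{-2074 + \left(\frac{49 \left(\frac{1}{-13 + 38}\right)^{2}}{36} + 49\right)} = \sqrt{-2074 + \left(\frac{49 \left(\frac{1}{25}\right)^{2}}{36} + 49\right)} = \sqrt{-2074 + \left(\frac{49}{36 \cdot 625} + 49\right)} = \sqrt{-2074 + \left(\frac{49}{36} \cdot \frac{1}{625} + 49\right)} = \sqrt{-2074 + \left(\frac{49}{22500} + 49\right)} = \sqrt{-2074 + \frac{1102549}{22500}} = \sqrt{- \frac{45562451}{22500}} = \frac{i \sqrt{45562451}}{150}$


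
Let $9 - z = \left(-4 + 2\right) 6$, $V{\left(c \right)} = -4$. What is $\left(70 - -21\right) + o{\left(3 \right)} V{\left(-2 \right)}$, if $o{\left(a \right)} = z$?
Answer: $7$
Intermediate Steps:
$z = 21$ ($z = 9 - \left(-4 + 2\right) 6 = 9 - \left(-2\right) 6 = 9 - -12 = 9 + 12 = 21$)
$o{\left(a \right)} = 21$
$\left(70 - -21\right) + o{\left(3 \right)} V{\left(-2 \right)} = \left(70 - -21\right) + 21 \left(-4\right) = \left(70 + 21\right) - 84 = 91 - 84 = 7$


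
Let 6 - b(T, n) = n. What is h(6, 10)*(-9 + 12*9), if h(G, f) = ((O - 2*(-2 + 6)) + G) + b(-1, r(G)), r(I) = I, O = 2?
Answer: 0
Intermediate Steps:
b(T, n) = 6 - n
h(G, f) = 0 (h(G, f) = ((2 - 2*(-2 + 6)) + G) + (6 - G) = ((2 - 2*4) + G) + (6 - G) = ((2 - 8) + G) + (6 - G) = (-6 + G) + (6 - G) = 0)
h(6, 10)*(-9 + 12*9) = 0*(-9 + 12*9) = 0*(-9 + 108) = 0*99 = 0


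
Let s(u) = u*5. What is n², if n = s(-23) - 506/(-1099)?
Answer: 15845522641/1207801 ≈ 13119.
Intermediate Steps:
s(u) = 5*u
n = -125879/1099 (n = 5*(-23) - 506/(-1099) = -115 - 506*(-1/1099) = -115 + 506/1099 = -125879/1099 ≈ -114.54)
n² = (-125879/1099)² = 15845522641/1207801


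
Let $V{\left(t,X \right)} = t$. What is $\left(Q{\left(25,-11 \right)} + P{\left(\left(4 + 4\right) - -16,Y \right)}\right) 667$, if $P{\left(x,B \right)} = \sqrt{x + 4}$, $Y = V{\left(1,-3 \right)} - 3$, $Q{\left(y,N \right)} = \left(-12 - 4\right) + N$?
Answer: $-18009 + 1334 \sqrt{7} \approx -14480.0$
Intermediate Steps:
$Q{\left(y,N \right)} = -16 + N$
$Y = -2$ ($Y = 1 - 3 = -2$)
$P{\left(x,B \right)} = \sqrt{4 + x}$
$\left(Q{\left(25,-11 \right)} + P{\left(\left(4 + 4\right) - -16,Y \right)}\right) 667 = \left(\left(-16 - 11\right) + \sqrt{4 + \left(\left(4 + 4\right) - -16\right)}\right) 667 = \left(-27 + \sqrt{4 + \left(8 + 16\right)}\right) 667 = \left(-27 + \sqrt{4 + 24}\right) 667 = \left(-27 + \sqrt{28}\right) 667 = \left(-27 + 2 \sqrt{7}\right) 667 = -18009 + 1334 \sqrt{7}$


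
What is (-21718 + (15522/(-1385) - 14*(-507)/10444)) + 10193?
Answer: -11918622467/1033210 ≈ -11536.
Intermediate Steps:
(-21718 + (15522/(-1385) - 14*(-507)/10444)) + 10193 = (-21718 + (15522*(-1/1385) + 7098*(1/10444))) + 10193 = (-21718 + (-15522/1385 + 507/746)) + 10193 = (-21718 - 10877217/1033210) + 10193 = -22450131997/1033210 + 10193 = -11918622467/1033210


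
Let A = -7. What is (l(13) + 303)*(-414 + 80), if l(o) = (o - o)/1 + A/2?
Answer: -100033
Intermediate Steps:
l(o) = -7/2 (l(o) = (o - o)/1 - 7/2 = 0*1 - 7*1/2 = 0 - 7/2 = -7/2)
(l(13) + 303)*(-414 + 80) = (-7/2 + 303)*(-414 + 80) = (599/2)*(-334) = -100033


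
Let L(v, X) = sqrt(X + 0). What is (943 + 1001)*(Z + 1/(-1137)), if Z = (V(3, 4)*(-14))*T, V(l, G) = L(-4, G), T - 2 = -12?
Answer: 206296632/379 ≈ 5.4432e+5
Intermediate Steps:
T = -10 (T = 2 - 12 = -10)
L(v, X) = sqrt(X)
V(l, G) = sqrt(G)
Z = 280 (Z = (sqrt(4)*(-14))*(-10) = (2*(-14))*(-10) = -28*(-10) = 280)
(943 + 1001)*(Z + 1/(-1137)) = (943 + 1001)*(280 + 1/(-1137)) = 1944*(280 - 1/1137) = 1944*(318359/1137) = 206296632/379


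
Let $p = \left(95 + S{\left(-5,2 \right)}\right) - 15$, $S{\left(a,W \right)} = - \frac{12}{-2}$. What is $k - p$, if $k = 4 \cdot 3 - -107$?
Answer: $33$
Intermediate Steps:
$S{\left(a,W \right)} = 6$ ($S{\left(a,W \right)} = \left(-12\right) \left(- \frac{1}{2}\right) = 6$)
$k = 119$ ($k = 12 + 107 = 119$)
$p = 86$ ($p = \left(95 + 6\right) - 15 = 101 - 15 = 86$)
$k - p = 119 - 86 = 33$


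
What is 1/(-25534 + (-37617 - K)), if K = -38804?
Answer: -1/24347 ≈ -4.1073e-5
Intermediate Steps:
1/(-25534 + (-37617 - K)) = 1/(-25534 + (-37617 - 1*(-38804))) = 1/(-25534 + (-37617 + 38804)) = 1/(-25534 + 1187) = 1/(-24347) = -1/24347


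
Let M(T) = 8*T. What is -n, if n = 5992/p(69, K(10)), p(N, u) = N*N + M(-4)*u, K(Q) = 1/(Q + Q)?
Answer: -29960/23797 ≈ -1.2590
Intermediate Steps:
K(Q) = 1/(2*Q)
p(N, u) = N² - 32*u (p(N, u) = N*N + (8*(-4))*u = N² - 32*u)
n = 29960/23797 (n = 5992/(69² - 16/10) = 5992/(4761 - 16/10) = 5992/(4761 - 32*1/20) = 5992/(4761 - 8/5) = 5992/(23797/5) = 5992*(5/23797) = 29960/23797 ≈ 1.2590)
-n = -1*29960/23797 = -29960/23797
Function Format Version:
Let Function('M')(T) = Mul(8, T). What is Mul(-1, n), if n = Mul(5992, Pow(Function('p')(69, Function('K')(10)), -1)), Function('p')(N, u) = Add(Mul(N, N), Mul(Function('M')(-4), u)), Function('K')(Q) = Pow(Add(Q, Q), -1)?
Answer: Rational(-29960, 23797) ≈ -1.2590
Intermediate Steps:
Function('K')(Q) = Mul(Rational(1, 2), Pow(Q, -1)) (Function('K')(Q) = Pow(Mul(2, Q), -1) = Mul(Rational(1, 2), Pow(Q, -1)))
Function('p')(N, u) = Add(Pow(N, 2), Mul(-32, u)) (Function('p')(N, u) = Add(Mul(N, N), Mul(Mul(8, -4), u)) = Add(Pow(N, 2), Mul(-32, u)))
n = Rational(29960, 23797) (n = Mul(5992, Pow(Add(Pow(69, 2), Mul(-32, Mul(Rational(1, 2), Pow(10, -1)))), -1)) = Mul(5992, Pow(Add(4761, Mul(-32, Mul(Rational(1, 2), Rational(1, 10)))), -1)) = Mul(5992, Pow(Add(4761, Mul(-32, Rational(1, 20))), -1)) = Mul(5992, Pow(Add(4761, Rational(-8, 5)), -1)) = Mul(5992, Pow(Rational(23797, 5), -1)) = Mul(5992, Rational(5, 23797)) = Rational(29960, 23797) ≈ 1.2590)
Mul(-1, n) = Mul(-1, Rational(29960, 23797)) = Rational(-29960, 23797)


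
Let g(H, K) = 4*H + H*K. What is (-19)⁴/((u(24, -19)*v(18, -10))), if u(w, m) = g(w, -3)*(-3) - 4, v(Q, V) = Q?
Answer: -6859/72 ≈ -95.264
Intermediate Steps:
u(w, m) = -4 - 3*w (u(w, m) = (w*(4 - 3))*(-3) - 4 = (w*1)*(-3) - 4 = w*(-3) - 4 = -3*w - 4 = -4 - 3*w)
(-19)⁴/((u(24, -19)*v(18, -10))) = (-19)⁴/(((-4 - 3*24)*18)) = 130321/(((-4 - 72)*18)) = 130321/((-76*18)) = 130321/(-1368) = 130321*(-1/1368) = -6859/72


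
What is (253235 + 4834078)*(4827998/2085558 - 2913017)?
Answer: -5151125778860108124/347593 ≈ -1.4819e+13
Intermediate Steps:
(253235 + 4834078)*(4827998/2085558 - 2913017) = 5087313*(4827998*(1/2085558) - 2913017) = 5087313*(2413999/1042779 - 2913017) = 5087313*(-3037630540244/1042779) = -5151125778860108124/347593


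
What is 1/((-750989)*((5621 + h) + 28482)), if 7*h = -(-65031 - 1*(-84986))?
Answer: -7/164290859574 ≈ -4.2607e-11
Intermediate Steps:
h = -19955/7 (h = (-(-65031 - 1*(-84986)))/7 = (-(-65031 + 84986))/7 = (-1*19955)/7 = (1/7)*(-19955) = -19955/7 ≈ -2850.7)
1/((-750989)*((5621 + h) + 28482)) = 1/((-750989)*((5621 - 19955/7) + 28482)) = -1/(750989*(19392/7 + 28482)) = -1/(750989*218766/7) = -1/750989*7/218766 = -7/164290859574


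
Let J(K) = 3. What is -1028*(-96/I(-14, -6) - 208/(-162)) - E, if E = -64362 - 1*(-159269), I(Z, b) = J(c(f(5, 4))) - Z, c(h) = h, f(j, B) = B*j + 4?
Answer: -124510715/1377 ≈ -90422.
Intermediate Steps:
f(j, B) = 4 + B*j
I(Z, b) = 3 - Z
E = 94907 (E = -64362 + 159269 = 94907)
-1028*(-96/I(-14, -6) - 208/(-162)) - E = -1028*(-96/(3 - 1*(-14)) - 208/(-162)) - 1*94907 = -1028*(-96/(3 + 14) - 208*(-1/162)) - 94907 = -1028*(-96/17 + 104/81) - 94907 = -1028*(-6008/1377) - 94907 = 6176224/1377 - 94907 = -124510715/1377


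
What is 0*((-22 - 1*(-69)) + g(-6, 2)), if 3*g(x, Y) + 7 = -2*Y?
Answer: 0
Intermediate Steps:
g(x, Y) = -7/3 - 2*Y/3 (g(x, Y) = -7/3 + (-2*Y)/3 = -7/3 - 2*Y/3)
0*((-22 - 1*(-69)) + g(-6, 2)) = 0*((-22 - 1*(-69)) + (-7/3 - 2/3*2)) = 0*((-22 + 69) + (-7/3 - 4/3)) = 0*(47 - 11/3) = 0*(130/3) = 0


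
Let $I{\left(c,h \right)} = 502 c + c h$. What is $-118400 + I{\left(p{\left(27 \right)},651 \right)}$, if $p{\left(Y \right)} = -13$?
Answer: $-133389$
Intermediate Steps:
$-118400 + I{\left(p{\left(27 \right)},651 \right)} = -118400 - 13 \left(502 + 651\right) = -118400 - 14989 = -133389$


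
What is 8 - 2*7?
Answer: -6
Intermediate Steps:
8 - 2*7 = 8 - 14 = -6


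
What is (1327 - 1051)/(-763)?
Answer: -276/763 ≈ -0.36173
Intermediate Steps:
(1327 - 1051)/(-763) = 276*(-1/763) = -276/763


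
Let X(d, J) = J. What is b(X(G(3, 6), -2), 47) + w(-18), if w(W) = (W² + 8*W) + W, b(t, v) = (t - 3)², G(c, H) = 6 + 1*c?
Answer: 187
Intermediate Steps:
G(c, H) = 6 + c
b(t, v) = (-3 + t)²
w(W) = W² + 9*W
b(X(G(3, 6), -2), 47) + w(-18) = (-3 - 2)² - 18*(9 - 18) = (-5)² - 18*(-9) = 25 + 162 = 187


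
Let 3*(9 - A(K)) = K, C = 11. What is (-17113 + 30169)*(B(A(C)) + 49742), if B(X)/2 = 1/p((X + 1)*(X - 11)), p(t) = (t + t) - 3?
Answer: 437067199488/673 ≈ 6.4943e+8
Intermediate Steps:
A(K) = 9 - K/3
p(t) = -3 + 2*t (p(t) = 2*t - 3 = -3 + 2*t)
B(X) = 2/(-3 + 2*(1 + X)*(-11 + X)) (B(X) = 2/(-3 + 2*((X + 1)*(X - 11))) = 2/(-3 + 2*((1 + X)*(-11 + X))) = 2/(-3 + 2*(1 + X)*(-11 + X)))
(-17113 + 30169)*(B(A(C)) + 49742) = (-17113 + 30169)*(2/(-25 - 20*(9 - ⅓*11) + 2*(9 - ⅓*11)²) + 49742) = 13056*(2/(-25 - 20*(9 - 11/3) + 2*(9 - 11/3)²) + 49742) = 13056*(2/(-25 - 20*16/3 + 2*(16/3)²) + 49742) = 13056*(2/(-25 - 320/3 + 2*(256/9)) + 49742) = 13056*(2/(-25 - 320/3 + 512/9) + 49742) = 13056*(2/(-673/9) + 49742) = 13056*(2*(-9/673) + 49742) = 13056*(-18/673 + 49742) = 13056*(33476348/673) = 437067199488/673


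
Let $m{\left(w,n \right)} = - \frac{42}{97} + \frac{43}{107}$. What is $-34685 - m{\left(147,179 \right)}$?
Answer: $- \frac{359995292}{10379} \approx -34685.0$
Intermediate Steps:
$m{\left(w,n \right)} = - \frac{323}{10379}$ ($m{\left(w,n \right)} = \left(-42\right) \frac{1}{97} + 43 \cdot \frac{1}{107} = - \frac{42}{97} + \frac{43}{107} = - \frac{323}{10379}$)
$-34685 - m{\left(147,179 \right)} = -34685 - - \frac{323}{10379} = -34685 + \frac{323}{10379} = - \frac{359995292}{10379}$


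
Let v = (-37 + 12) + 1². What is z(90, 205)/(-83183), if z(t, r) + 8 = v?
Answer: 32/83183 ≈ 0.00038469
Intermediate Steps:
v = -24 (v = -25 + 1 = -24)
z(t, r) = -32 (z(t, r) = -8 - 24 = -32)
z(90, 205)/(-83183) = -32/(-83183) = -32*(-1/83183) = 32/83183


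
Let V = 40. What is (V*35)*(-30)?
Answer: -42000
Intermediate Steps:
(V*35)*(-30) = (40*35)*(-30) = 1400*(-30) = -42000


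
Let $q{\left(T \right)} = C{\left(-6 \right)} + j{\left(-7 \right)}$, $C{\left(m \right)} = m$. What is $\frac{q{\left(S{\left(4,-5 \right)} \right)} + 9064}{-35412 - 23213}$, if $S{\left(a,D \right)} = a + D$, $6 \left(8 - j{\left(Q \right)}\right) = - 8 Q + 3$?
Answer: $- \frac{811}{5250} \approx -0.15448$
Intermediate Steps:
$j{\left(Q \right)} = \frac{15}{2} + \frac{4 Q}{3}$ ($j{\left(Q \right)} = 8 - \frac{- 8 Q + 3}{6} = 8 - \frac{3 - 8 Q}{6} = 8 + \left(- \frac{1}{2} + \frac{4 Q}{3}\right) = \frac{15}{2} + \frac{4 Q}{3}$)
$S{\left(a,D \right)} = D + a$
$q{\left(T \right)} = - \frac{47}{6}$ ($q{\left(T \right)} = -6 + \left(\frac{15}{2} + \frac{4}{3} \left(-7\right)\right) = -6 + \left(\frac{15}{2} - \frac{28}{3}\right) = -6 - \frac{11}{6} = - \frac{47}{6}$)
$\frac{q{\left(S{\left(4,-5 \right)} \right)} + 9064}{-35412 - 23213} = \frac{- \frac{47}{6} + 9064}{-35412 - 23213} = \frac{54337}{6 \left(-58625\right)} = \frac{54337}{6} \left(- \frac{1}{58625}\right) = - \frac{811}{5250}$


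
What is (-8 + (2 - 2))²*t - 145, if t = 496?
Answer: 31599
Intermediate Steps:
(-8 + (2 - 2))²*t - 145 = (-8 + (2 - 2))²*496 - 145 = (-8 + 0)²*496 - 145 = (-8)²*496 - 145 = 64*496 - 145 = 31744 - 145 = 31599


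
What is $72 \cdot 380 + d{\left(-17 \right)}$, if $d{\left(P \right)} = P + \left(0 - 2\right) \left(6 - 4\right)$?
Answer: $27339$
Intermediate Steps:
$d{\left(P \right)} = -4 + P$ ($d{\left(P \right)} = P - 2 \left(6 - 4\right) = P - 4 = -4 + P$)
$72 \cdot 380 + d{\left(-17 \right)} = 72 \cdot 380 - 21 = 27360 - 21 = 27339$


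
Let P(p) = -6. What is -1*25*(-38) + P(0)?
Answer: 944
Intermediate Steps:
-1*25*(-38) + P(0) = -1*25*(-38) - 6 = -25*(-38) - 6 = 950 - 6 = 944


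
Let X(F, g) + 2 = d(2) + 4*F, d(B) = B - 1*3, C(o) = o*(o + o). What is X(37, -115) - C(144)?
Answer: -41327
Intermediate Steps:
C(o) = 2*o**2 (C(o) = o*(2*o) = 2*o**2)
d(B) = -3 + B (d(B) = B - 3 = -3 + B)
X(F, g) = -3 + 4*F (X(F, g) = -2 + ((-3 + 2) + 4*F) = -2 + (-1 + 4*F) = -3 + 4*F)
X(37, -115) - C(144) = (-3 + 4*37) - 2*144**2 = (-3 + 148) - 2*20736 = 145 - 1*41472 = 145 - 41472 = -41327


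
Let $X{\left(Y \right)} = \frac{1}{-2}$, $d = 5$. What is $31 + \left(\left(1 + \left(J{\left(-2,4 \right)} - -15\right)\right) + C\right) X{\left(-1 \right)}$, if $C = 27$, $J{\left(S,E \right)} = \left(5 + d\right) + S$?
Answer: $\frac{11}{2} \approx 5.5$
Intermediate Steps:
$X{\left(Y \right)} = - \frac{1}{2}$
$J{\left(S,E \right)} = 10 + S$ ($J{\left(S,E \right)} = \left(5 + 5\right) + S = 10 + S$)
$31 + \left(\left(1 + \left(J{\left(-2,4 \right)} - -15\right)\right) + C\right) X{\left(-1 \right)} = 31 + \left(\left(1 + \left(\left(10 - 2\right) - -15\right)\right) + 27\right) \left(- \frac{1}{2}\right) = 31 + \left(\left(1 + \left(8 + 15\right)\right) + 27\right) \left(- \frac{1}{2}\right) = 31 + \left(\left(1 + 23\right) + 27\right) \left(- \frac{1}{2}\right) = 31 + \left(24 + 27\right) \left(- \frac{1}{2}\right) = 31 + 51 \left(- \frac{1}{2}\right) = 31 - \frac{51}{2} = \frac{11}{2}$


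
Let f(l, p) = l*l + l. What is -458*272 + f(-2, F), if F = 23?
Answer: -124574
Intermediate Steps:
f(l, p) = l + l**2 (f(l, p) = l**2 + l = l + l**2)
-458*272 + f(-2, F) = -458*272 - 2*(1 - 2) = -124576 - 2*(-1) = -124576 + 2 = -124574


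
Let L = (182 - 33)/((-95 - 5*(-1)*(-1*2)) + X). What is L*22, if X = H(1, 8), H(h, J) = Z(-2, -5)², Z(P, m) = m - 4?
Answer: -1639/12 ≈ -136.58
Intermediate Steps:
Z(P, m) = -4 + m
H(h, J) = 81 (H(h, J) = (-4 - 5)² = (-9)² = 81)
X = 81
L = -149/24 (L = (182 - 33)/((-95 - 5*(-1)*(-1*2)) + 81) = 149/((-95 - (-5)*(-2)) + 81) = 149/((-95 - 1*10) + 81) = 149/((-95 - 10) + 81) = 149/(-105 + 81) = 149/(-24) = 149*(-1/24) = -149/24 ≈ -6.2083)
L*22 = -149/24*22 = -1639/12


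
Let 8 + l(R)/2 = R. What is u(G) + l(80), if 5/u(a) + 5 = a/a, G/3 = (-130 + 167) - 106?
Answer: 571/4 ≈ 142.75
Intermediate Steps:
G = -207 (G = 3*((-130 + 167) - 106) = 3*(37 - 106) = 3*(-69) = -207)
u(a) = -5/4 (u(a) = 5/(-5 + a/a) = 5/(-5 + 1) = 5/(-4) = 5*(-¼) = -5/4)
l(R) = -16 + 2*R
u(G) + l(80) = -5/4 + (-16 + 2*80) = -5/4 + (-16 + 160) = -5/4 + 144 = 571/4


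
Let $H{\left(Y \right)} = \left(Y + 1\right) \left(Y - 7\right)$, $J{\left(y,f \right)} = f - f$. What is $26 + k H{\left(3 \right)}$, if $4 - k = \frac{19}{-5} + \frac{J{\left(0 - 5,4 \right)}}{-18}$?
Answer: $- \frac{494}{5} \approx -98.8$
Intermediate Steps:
$J{\left(y,f \right)} = 0$
$H{\left(Y \right)} = \left(1 + Y\right) \left(-7 + Y\right)$
$k = \frac{39}{5}$ ($k = 4 - \left(\frac{19}{-5} + \frac{0}{-18}\right) = 4 - \left(19 \left(- \frac{1}{5}\right) + 0 \left(- \frac{1}{18}\right)\right) = 4 - \left(- \frac{19}{5} + 0\right) = 4 - - \frac{19}{5} = 4 + \frac{19}{5} = \frac{39}{5} \approx 7.8$)
$26 + k H{\left(3 \right)} = 26 + \frac{39 \left(-7 + 3^{2} - 18\right)}{5} = 26 + \frac{39 \left(-7 + 9 - 18\right)}{5} = 26 + \frac{39}{5} \left(-16\right) = 26 - \frac{624}{5} = - \frac{494}{5}$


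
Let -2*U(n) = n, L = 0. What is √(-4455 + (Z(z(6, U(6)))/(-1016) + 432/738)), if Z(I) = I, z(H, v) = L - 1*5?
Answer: 37*I*√1411503146/20828 ≈ 66.741*I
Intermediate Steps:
U(n) = -n/2
z(H, v) = -5 (z(H, v) = 0 - 1*5 = 0 - 5 = -5)
√(-4455 + (Z(z(6, U(6)))/(-1016) + 432/738)) = √(-4455 + (-5/(-1016) + 432/738)) = √(-4455 + (-5*(-1/1016) + 432*(1/738))) = √(-4455 + (5/1016 + 24/41)) = √(-4455 + 24589/41656) = √(-185552891/41656) = 37*I*√1411503146/20828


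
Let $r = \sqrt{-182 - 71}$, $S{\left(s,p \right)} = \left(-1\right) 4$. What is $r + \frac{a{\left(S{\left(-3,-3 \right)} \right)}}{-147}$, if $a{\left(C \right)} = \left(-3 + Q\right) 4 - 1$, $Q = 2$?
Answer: $\frac{5}{147} + i \sqrt{253} \approx 0.034014 + 15.906 i$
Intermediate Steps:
$S{\left(s,p \right)} = -4$
$a{\left(C \right)} = -5$ ($a{\left(C \right)} = \left(-3 + 2\right) 4 - 1 = \left(-1\right) 4 - 1 = -4 - 1 = -5$)
$r = i \sqrt{253}$ ($r = \sqrt{-253} = i \sqrt{253} \approx 15.906 i$)
$r + \frac{a{\left(S{\left(-3,-3 \right)} \right)}}{-147} = i \sqrt{253} - \frac{5}{-147} = i \sqrt{253} - - \frac{5}{147} = i \sqrt{253} + \frac{5}{147} = \frac{5}{147} + i \sqrt{253}$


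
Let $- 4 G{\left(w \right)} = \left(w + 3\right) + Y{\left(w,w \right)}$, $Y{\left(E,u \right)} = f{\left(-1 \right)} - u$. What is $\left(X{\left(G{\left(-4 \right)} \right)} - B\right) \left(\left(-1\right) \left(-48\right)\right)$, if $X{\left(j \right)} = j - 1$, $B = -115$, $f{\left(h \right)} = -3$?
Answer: $5472$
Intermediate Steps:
$Y{\left(E,u \right)} = -3 - u$
$G{\left(w \right)} = 0$ ($G{\left(w \right)} = - \frac{\left(w + 3\right) - \left(3 + w\right)}{4} = - \frac{\left(3 + w\right) - \left(3 + w\right)}{4} = \left(- \frac{1}{4}\right) 0 = 0$)
$X{\left(j \right)} = -1 + j$
$\left(X{\left(G{\left(-4 \right)} \right)} - B\right) \left(\left(-1\right) \left(-48\right)\right) = \left(\left(-1 + 0\right) - -115\right) \left(\left(-1\right) \left(-48\right)\right) = \left(-1 + 115\right) 48 = 114 \cdot 48 = 5472$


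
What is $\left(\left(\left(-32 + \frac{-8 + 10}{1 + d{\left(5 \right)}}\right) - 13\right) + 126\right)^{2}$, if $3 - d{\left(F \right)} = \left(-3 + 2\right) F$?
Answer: $\frac{534361}{81} \approx 6597.0$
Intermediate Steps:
$d{\left(F \right)} = 3 + F$ ($d{\left(F \right)} = 3 - \left(-3 + 2\right) F = 3 - - F = 3 + F$)
$\left(\left(\left(-32 + \frac{-8 + 10}{1 + d{\left(5 \right)}}\right) - 13\right) + 126\right)^{2} = \left(\left(\left(-32 + \frac{-8 + 10}{1 + \left(3 + 5\right)}\right) - 13\right) + 126\right)^{2} = \left(\left(\left(-32 + \frac{2}{1 + 8}\right) - 13\right) + 126\right)^{2} = \left(\left(\left(-32 + \frac{2}{9}\right) - 13\right) + 126\right)^{2} = \left(\left(- \frac{286}{9} - 13\right) + 126\right)^{2} = \left(- \frac{403}{9} + 126\right)^{2} = \left(\frac{731}{9}\right)^{2} = \frac{534361}{81}$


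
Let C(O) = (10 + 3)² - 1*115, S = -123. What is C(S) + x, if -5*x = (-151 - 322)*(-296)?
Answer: -139738/5 ≈ -27948.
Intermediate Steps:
C(O) = 54 (C(O) = 13² - 115 = 169 - 115 = 54)
x = -140008/5 (x = -(-151 - 322)*(-296)/5 = -(-473)*(-296)/5 = -⅕*140008 = -140008/5 ≈ -28002.)
C(S) + x = 54 - 140008/5 = -139738/5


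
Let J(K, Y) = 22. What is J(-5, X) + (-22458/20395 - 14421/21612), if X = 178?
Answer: 2972536563/146925580 ≈ 20.232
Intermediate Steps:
J(-5, X) + (-22458/20395 - 14421/21612) = 22 + (-22458/20395 - 14421/21612) = 22 + (-22458*1/20395 - 14421*1/21612) = 22 + (-22458/20395 - 4807/7204) = 22 - 259826197/146925580 = 2972536563/146925580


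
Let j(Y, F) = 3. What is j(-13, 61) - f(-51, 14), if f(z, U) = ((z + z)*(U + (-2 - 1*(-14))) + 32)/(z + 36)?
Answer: -515/3 ≈ -171.67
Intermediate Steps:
f(z, U) = (32 + 2*z*(12 + U))/(36 + z) (f(z, U) = ((2*z)*(U + (-2 + 14)) + 32)/(36 + z) = ((2*z)*(U + 12) + 32)/(36 + z) = ((2*z)*(12 + U) + 32)/(36 + z) = (2*z*(12 + U) + 32)/(36 + z) = (32 + 2*z*(12 + U))/(36 + z))
j(-13, 61) - f(-51, 14) = 3 - 2*(16 + 12*(-51) + 14*(-51))/(36 - 51) = 3 - 2*(16 - 612 - 714)/(-15) = 3 - 2*(-1)*(-1310)/15 = 3 - 1*524/3 = 3 - 524/3 = -515/3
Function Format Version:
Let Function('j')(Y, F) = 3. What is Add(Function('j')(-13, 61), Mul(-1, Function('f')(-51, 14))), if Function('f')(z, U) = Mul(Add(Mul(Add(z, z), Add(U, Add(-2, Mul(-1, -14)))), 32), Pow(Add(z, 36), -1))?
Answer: Rational(-515, 3) ≈ -171.67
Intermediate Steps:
Function('f')(z, U) = Mul(Pow(Add(36, z), -1), Add(32, Mul(2, z, Add(12, U)))) (Function('f')(z, U) = Mul(Add(Mul(Mul(2, z), Add(U, Add(-2, 14))), 32), Pow(Add(36, z), -1)) = Mul(Add(Mul(Mul(2, z), Add(U, 12)), 32), Pow(Add(36, z), -1)) = Mul(Add(Mul(Mul(2, z), Add(12, U)), 32), Pow(Add(36, z), -1)) = Mul(Add(Mul(2, z, Add(12, U)), 32), Pow(Add(36, z), -1)) = Mul(Add(32, Mul(2, z, Add(12, U))), Pow(Add(36, z), -1)) = Mul(Pow(Add(36, z), -1), Add(32, Mul(2, z, Add(12, U)))))
Add(Function('j')(-13, 61), Mul(-1, Function('f')(-51, 14))) = Add(3, Mul(-1, Mul(2, Pow(Add(36, -51), -1), Add(16, Mul(12, -51), Mul(14, -51))))) = Add(3, Mul(-1, Mul(2, Pow(-15, -1), Add(16, -612, -714)))) = Add(3, Mul(-1, Mul(2, Rational(-1, 15), -1310))) = Add(3, Mul(-1, Rational(524, 3))) = Add(3, Rational(-524, 3)) = Rational(-515, 3)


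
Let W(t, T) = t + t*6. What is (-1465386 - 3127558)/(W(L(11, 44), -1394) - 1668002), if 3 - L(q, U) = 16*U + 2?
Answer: 4592944/1672923 ≈ 2.7455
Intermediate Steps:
L(q, U) = 1 - 16*U (L(q, U) = 3 - (16*U + 2) = 3 - (2 + 16*U) = 3 + (-2 - 16*U) = 1 - 16*U)
W(t, T) = 7*t (W(t, T) = t + 6*t = 7*t)
(-1465386 - 3127558)/(W(L(11, 44), -1394) - 1668002) = (-1465386 - 3127558)/(7*(1 - 16*44) - 1668002) = -4592944/(7*(1 - 704) - 1668002) = -4592944/(7*(-703) - 1668002) = -4592944/(-4921 - 1668002) = -4592944/(-1672923) = -4592944*(-1/1672923) = 4592944/1672923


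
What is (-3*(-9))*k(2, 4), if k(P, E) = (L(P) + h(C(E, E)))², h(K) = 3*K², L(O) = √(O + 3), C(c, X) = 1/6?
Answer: 2163/16 + 9*√5/2 ≈ 145.25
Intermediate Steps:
C(c, X) = ⅙
L(O) = √(3 + O)
k(P, E) = (1/12 + √(3 + P))² (k(P, E) = (√(3 + P) + 3*(⅙)²)² = (√(3 + P) + 3*(1/36))² = (√(3 + P) + 1/12)² = (1/12 + √(3 + P))²)
(-3*(-9))*k(2, 4) = (-3*(-9))*((1 + 12*√(3 + 2))²/144) = 27*((1 + 12*√5)²/144) = 3*(1 + 12*√5)²/16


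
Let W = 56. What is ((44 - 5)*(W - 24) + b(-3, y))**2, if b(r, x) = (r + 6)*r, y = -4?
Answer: 1535121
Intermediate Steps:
b(r, x) = r*(6 + r) (b(r, x) = (6 + r)*r = r*(6 + r))
((44 - 5)*(W - 24) + b(-3, y))**2 = ((44 - 5)*(56 - 24) - 3*(6 - 3))**2 = (39*32 - 3*3)**2 = (1248 - 9)**2 = 1239**2 = 1535121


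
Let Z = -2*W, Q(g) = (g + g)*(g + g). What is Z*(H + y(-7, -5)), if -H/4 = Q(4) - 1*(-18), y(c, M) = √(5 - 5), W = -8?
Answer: -5248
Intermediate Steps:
y(c, M) = 0 (y(c, M) = √0 = 0)
Q(g) = 4*g² (Q(g) = (2*g)*(2*g) = 4*g²)
H = -328 (H = -4*(4*4² - 1*(-18)) = -4*(4*16 + 18) = -4*(64 + 18) = -4*82 = -328)
Z = 16 (Z = -2*(-8) = 16)
Z*(H + y(-7, -5)) = 16*(-328 + 0) = 16*(-328) = -5248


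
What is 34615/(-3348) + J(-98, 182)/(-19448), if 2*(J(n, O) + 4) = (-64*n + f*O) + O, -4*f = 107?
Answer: -675833255/65111904 ≈ -10.380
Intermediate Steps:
f = -107/4 (f = -¼*107 = -107/4 ≈ -26.750)
J(n, O) = -4 - 32*n - 103*O/8 (J(n, O) = -4 + ((-64*n - 107*O/4) + O)/2 = -4 + (-64*n - 103*O/4)/2 = -4 + (-32*n - 103*O/8) = -4 - 32*n - 103*O/8)
34615/(-3348) + J(-98, 182)/(-19448) = 34615/(-3348) + (-4 - 32*(-98) - 103/8*182)/(-19448) = 34615*(-1/3348) + (-4 + 3136 - 9373/4)*(-1/19448) = -34615/3348 + (3155/4)*(-1/19448) = -34615/3348 - 3155/77792 = -675833255/65111904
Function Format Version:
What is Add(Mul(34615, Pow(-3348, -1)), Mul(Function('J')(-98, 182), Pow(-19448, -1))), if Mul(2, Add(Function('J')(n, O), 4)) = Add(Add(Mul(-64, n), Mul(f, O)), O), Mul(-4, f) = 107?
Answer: Rational(-675833255, 65111904) ≈ -10.380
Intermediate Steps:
f = Rational(-107, 4) (f = Mul(Rational(-1, 4), 107) = Rational(-107, 4) ≈ -26.750)
Function('J')(n, O) = Add(-4, Mul(-32, n), Mul(Rational(-103, 8), O)) (Function('J')(n, O) = Add(-4, Mul(Rational(1, 2), Add(Add(Mul(-64, n), Mul(Rational(-107, 4), O)), O))) = Add(-4, Mul(Rational(1, 2), Add(Mul(-64, n), Mul(Rational(-103, 4), O)))) = Add(-4, Add(Mul(-32, n), Mul(Rational(-103, 8), O))) = Add(-4, Mul(-32, n), Mul(Rational(-103, 8), O)))
Add(Mul(34615, Pow(-3348, -1)), Mul(Function('J')(-98, 182), Pow(-19448, -1))) = Add(Mul(34615, Pow(-3348, -1)), Mul(Add(-4, Mul(-32, -98), Mul(Rational(-103, 8), 182)), Pow(-19448, -1))) = Add(Mul(34615, Rational(-1, 3348)), Mul(Add(-4, 3136, Rational(-9373, 4)), Rational(-1, 19448))) = Add(Rational(-34615, 3348), Mul(Rational(3155, 4), Rational(-1, 19448))) = Add(Rational(-34615, 3348), Rational(-3155, 77792)) = Rational(-675833255, 65111904)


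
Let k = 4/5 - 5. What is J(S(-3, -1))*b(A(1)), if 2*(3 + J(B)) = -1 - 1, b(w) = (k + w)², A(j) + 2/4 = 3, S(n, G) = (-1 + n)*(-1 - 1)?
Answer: -289/25 ≈ -11.560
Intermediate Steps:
S(n, G) = 2 - 2*n (S(n, G) = (-1 + n)*(-2) = 2 - 2*n)
A(j) = 5/2 (A(j) = -½ + 3 = 5/2)
k = -21/5 (k = 4*(⅕) - 5 = ⅘ - 5 = -21/5 ≈ -4.2000)
b(w) = (-21/5 + w)²
J(B) = -4 (J(B) = -3 + (-1 - 1)/2 = -3 + (½)*(-2) = -3 - 1 = -4)
J(S(-3, -1))*b(A(1)) = -4*(-21 + 5*(5/2))²/25 = -4*(-21 + 25/2)²/25 = -4*(-17/2)²/25 = -4*289/(25*4) = -4*289/100 = -289/25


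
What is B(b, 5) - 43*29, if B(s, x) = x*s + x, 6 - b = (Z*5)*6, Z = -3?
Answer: -762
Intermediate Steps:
b = 96 (b = 6 - (-3*5)*6 = 6 - (-15)*6 = 6 - 1*(-90) = 6 + 90 = 96)
B(s, x) = x + s*x (B(s, x) = s*x + x = x + s*x)
B(b, 5) - 43*29 = 5*(1 + 96) - 43*29 = 5*97 - 1247 = 485 - 1247 = -762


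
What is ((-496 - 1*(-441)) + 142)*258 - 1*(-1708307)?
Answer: 1730753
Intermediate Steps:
((-496 - 1*(-441)) + 142)*258 - 1*(-1708307) = ((-496 + 441) + 142)*258 + 1708307 = (-55 + 142)*258 + 1708307 = 87*258 + 1708307 = 22446 + 1708307 = 1730753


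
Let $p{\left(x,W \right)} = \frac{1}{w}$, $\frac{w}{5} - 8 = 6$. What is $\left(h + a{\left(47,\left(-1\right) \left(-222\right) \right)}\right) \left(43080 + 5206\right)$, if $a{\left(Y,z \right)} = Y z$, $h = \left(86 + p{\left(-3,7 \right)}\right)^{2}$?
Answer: $\frac{301370312409}{350} \approx 8.6106 \cdot 10^{8}$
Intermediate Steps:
$w = 70$ ($w = 40 + 5 \cdot 6 = 40 + 30 = 70$)
$p{\left(x,W \right)} = \frac{1}{70}$
$h = \frac{36252441}{4900}$ ($h = \left(86 + \frac{1}{70}\right)^{2} = \left(\frac{6021}{70}\right)^{2} = \frac{36252441}{4900} \approx 7398.5$)
$\left(h + a{\left(47,\left(-1\right) \left(-222\right) \right)}\right) \left(43080 + 5206\right) = \left(\frac{36252441}{4900} + 47 \left(\left(-1\right) \left(-222\right)\right)\right) \left(43080 + 5206\right) = \left(\frac{36252441}{4900} + 47 \cdot 222\right) 48286 = \left(\frac{36252441}{4900} + 10434\right) 48286 = \frac{87379041}{4900} \cdot 48286 = \frac{301370312409}{350}$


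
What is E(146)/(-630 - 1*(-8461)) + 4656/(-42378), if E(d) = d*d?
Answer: 144478052/55310353 ≈ 2.6121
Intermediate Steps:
E(d) = d²
E(146)/(-630 - 1*(-8461)) + 4656/(-42378) = 146²/(-630 - 1*(-8461)) + 4656/(-42378) = 21316/(-630 + 8461) + 4656*(-1/42378) = 21316/7831 - 776/7063 = 144478052/55310353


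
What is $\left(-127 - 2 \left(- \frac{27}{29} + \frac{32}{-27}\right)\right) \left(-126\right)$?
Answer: $\frac{1345778}{87} \approx 15469.0$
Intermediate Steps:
$\left(-127 - 2 \left(- \frac{27}{29} + \frac{32}{-27}\right)\right) \left(-126\right) = \left(-127 - 2 \left(\left(-27\right) \frac{1}{29} + 32 \left(- \frac{1}{27}\right)\right)\right) \left(-126\right) = \left(-127 - 2 \left(- \frac{27}{29} - \frac{32}{27}\right)\right) \left(-126\right) = \left(-127 - - \frac{3314}{783}\right) \left(-126\right) = \left(-127 + \frac{3314}{783}\right) \left(-126\right) = \left(- \frac{96127}{783}\right) \left(-126\right) = \frac{1345778}{87}$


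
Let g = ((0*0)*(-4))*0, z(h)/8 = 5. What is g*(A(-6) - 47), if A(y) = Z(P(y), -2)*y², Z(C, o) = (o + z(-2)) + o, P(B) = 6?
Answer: 0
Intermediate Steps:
z(h) = 40 (z(h) = 8*5 = 40)
g = 0 (g = (0*(-4))*0 = 0*0 = 0)
Z(C, o) = 40 + 2*o (Z(C, o) = (o + 40) + o = (40 + o) + o = 40 + 2*o)
A(y) = 36*y² (A(y) = (40 + 2*(-2))*y² = (40 - 4)*y² = 36*y²)
g*(A(-6) - 47) = 0*(36*(-6)² - 47) = 0*(36*36 - 47) = 0*(1296 - 47) = 0*1249 = 0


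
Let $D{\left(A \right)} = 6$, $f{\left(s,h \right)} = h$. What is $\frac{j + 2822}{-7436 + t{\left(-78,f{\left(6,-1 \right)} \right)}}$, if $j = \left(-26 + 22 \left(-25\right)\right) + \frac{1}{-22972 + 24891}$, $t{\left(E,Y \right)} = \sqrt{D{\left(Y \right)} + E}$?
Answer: $- \frac{8012429425}{26527377098} - \frac{12930225 i \sqrt{2}}{53054754196} \approx -0.30204 - 0.00034466 i$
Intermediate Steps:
$t{\left(E,Y \right)} = \sqrt{6 + E}$
$j = - \frac{1105343}{1919}$ ($j = \left(-26 - 550\right) + \frac{1}{1919} = -576 + \frac{1}{1919} = - \frac{1105343}{1919} \approx -576.0$)
$\frac{j + 2822}{-7436 + t{\left(-78,f{\left(6,-1 \right)} \right)}} = \frac{- \frac{1105343}{1919} + 2822}{-7436 + \sqrt{6 - 78}} = \frac{4310075}{1919 \left(-7436 + \sqrt{-72}\right)} = \frac{4310075}{1919 \left(-7436 + 6 i \sqrt{2}\right)}$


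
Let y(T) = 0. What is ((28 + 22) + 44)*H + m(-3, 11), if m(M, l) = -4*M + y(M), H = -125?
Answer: -11738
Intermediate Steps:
m(M, l) = -4*M (m(M, l) = -4*M + 0 = -4*M)
((28 + 22) + 44)*H + m(-3, 11) = ((28 + 22) + 44)*(-125) - 4*(-3) = (50 + 44)*(-125) + 12 = 94*(-125) + 12 = -11750 + 12 = -11738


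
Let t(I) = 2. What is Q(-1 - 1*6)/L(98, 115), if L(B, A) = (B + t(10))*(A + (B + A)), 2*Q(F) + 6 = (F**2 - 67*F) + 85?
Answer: 597/65600 ≈ 0.0091006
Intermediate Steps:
Q(F) = 79/2 + F**2/2 - 67*F/2 (Q(F) = -3 + ((F**2 - 67*F) + 85)/2 = -3 + (85 + F**2 - 67*F)/2 = -3 + (85/2 + F**2/2 - 67*F/2) = 79/2 + F**2/2 - 67*F/2)
L(B, A) = (2 + B)*(B + 2*A) (L(B, A) = (B + 2)*(A + (B + A)) = (2 + B)*(A + (A + B)) = (2 + B)*(B + 2*A))
Q(-1 - 1*6)/L(98, 115) = (79/2 + (-1 - 1*6)**2/2 - 67*(-1 - 1*6)/2)/(98**2 + 2*98 + 4*115 + 2*115*98) = (79/2 + (-1 - 6)**2/2 - 67*(-1 - 6)/2)/(9604 + 196 + 460 + 22540) = (79/2 + (1/2)*(-7)**2 - 67/2*(-7))/32800 = (79/2 + (1/2)*49 + 469/2)*(1/32800) = (79/2 + 49/2 + 469/2)*(1/32800) = (597/2)*(1/32800) = 597/65600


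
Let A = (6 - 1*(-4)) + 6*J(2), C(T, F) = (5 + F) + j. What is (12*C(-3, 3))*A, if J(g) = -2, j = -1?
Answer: -168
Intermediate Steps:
C(T, F) = 4 + F (C(T, F) = (5 + F) - 1 = 4 + F)
A = -2 (A = (6 - 1*(-4)) + 6*(-2) = (6 + 4) - 12 = 10 - 12 = -2)
(12*C(-3, 3))*A = (12*(4 + 3))*(-2) = (12*7)*(-2) = 84*(-2) = -168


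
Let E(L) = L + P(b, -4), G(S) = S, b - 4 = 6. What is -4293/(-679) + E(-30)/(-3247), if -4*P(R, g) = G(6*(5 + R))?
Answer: 27950037/4409426 ≈ 6.3387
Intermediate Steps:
b = 10 (b = 4 + 6 = 10)
P(R, g) = -15/2 - 3*R/2 (P(R, g) = -3*(5 + R)/2 = -(30 + 6*R)/4 = -15/2 - 3*R/2)
E(L) = -45/2 + L (E(L) = L + (-15/2 - 3/2*10) = L + (-15/2 - 15) = L - 45/2 = -45/2 + L)
-4293/(-679) + E(-30)/(-3247) = -4293/(-679) + (-45/2 - 30)/(-3247) = -4293*(-1/679) - 105/2*(-1/3247) = 4293/679 + 105/6494 = 27950037/4409426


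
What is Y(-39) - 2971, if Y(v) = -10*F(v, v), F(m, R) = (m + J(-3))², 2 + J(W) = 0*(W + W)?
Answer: -19781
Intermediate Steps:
J(W) = -2 (J(W) = -2 + 0*(W + W) = -2 + 0*(2*W) = -2 + 0 = -2)
F(m, R) = (-2 + m)² (F(m, R) = (m - 2)² = (-2 + m)²)
Y(v) = -10*(-2 + v)²
Y(-39) - 2971 = -10*(-2 - 39)² - 2971 = -10*(-41)² - 2971 = -10*1681 - 2971 = -16810 - 2971 = -19781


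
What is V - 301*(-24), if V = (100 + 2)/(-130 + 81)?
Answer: 353874/49 ≈ 7221.9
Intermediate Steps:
V = -102/49 (V = 102/(-49) = 102*(-1/49) = -102/49 ≈ -2.0816)
V - 301*(-24) = -102/49 - 301*(-24) = -102/49 + 7224 = 353874/49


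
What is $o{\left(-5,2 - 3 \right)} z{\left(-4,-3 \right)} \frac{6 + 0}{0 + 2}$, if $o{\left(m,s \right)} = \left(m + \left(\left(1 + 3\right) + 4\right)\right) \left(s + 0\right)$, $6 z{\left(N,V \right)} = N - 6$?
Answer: $15$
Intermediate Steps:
$z{\left(N,V \right)} = -1 + \frac{N}{6}$ ($z{\left(N,V \right)} = \frac{N - 6}{6} = \frac{-6 + N}{6} = -1 + \frac{N}{6}$)
$o{\left(m,s \right)} = s \left(8 + m\right)$ ($o{\left(m,s \right)} = \left(m + \left(4 + 4\right)\right) s = \left(m + 8\right) s = \left(8 + m\right) s = s \left(8 + m\right)$)
$o{\left(-5,2 - 3 \right)} z{\left(-4,-3 \right)} \frac{6 + 0}{0 + 2} = \left(2 - 3\right) \left(8 - 5\right) \left(-1 + \frac{1}{6} \left(-4\right)\right) \frac{6 + 0}{0 + 2} = \left(-1\right) 3 \left(-1 - \frac{2}{3}\right) \frac{6}{2} = \left(-3\right) \left(- \frac{5}{3}\right) 6 \cdot \frac{1}{2} = 5 \cdot 3 = 15$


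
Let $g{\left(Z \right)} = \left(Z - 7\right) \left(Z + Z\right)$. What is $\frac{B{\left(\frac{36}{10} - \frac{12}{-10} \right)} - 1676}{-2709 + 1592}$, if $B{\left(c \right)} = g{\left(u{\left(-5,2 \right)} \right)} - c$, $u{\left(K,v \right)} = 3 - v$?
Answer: $\frac{8464}{5585} \approx 1.5155$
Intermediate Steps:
$g{\left(Z \right)} = 2 Z \left(-7 + Z\right)$ ($g{\left(Z \right)} = \left(-7 + Z\right) 2 Z = 2 Z \left(-7 + Z\right)$)
$B{\left(c \right)} = -12 - c$ ($B{\left(c \right)} = 2 \left(3 - 2\right) \left(-7 + \left(3 - 2\right)\right) - c = 2 \cdot 1 \left(-7 + 1\right) - c = 2 \cdot 1 \left(-6\right) - c = -12 - c$)
$\frac{B{\left(\frac{36}{10} - \frac{12}{-10} \right)} - 1676}{-2709 + 1592} = \frac{\left(-12 - \left(\frac{36}{10} - \frac{12}{-10}\right)\right) - 1676}{-2709 + 1592} = \frac{\left(-12 - \left(36 \cdot \frac{1}{10} - - \frac{6}{5}\right)\right) - 1676}{-1117} = \left(\left(-12 - \left(\frac{18}{5} + \frac{6}{5}\right)\right) - 1676\right) \left(- \frac{1}{1117}\right) = \left(\left(-12 - \frac{24}{5}\right) - 1676\right) \left(- \frac{1}{1117}\right) = \left(- \frac{84}{5} - 1676\right) \left(- \frac{1}{1117}\right) = \left(- \frac{8464}{5}\right) \left(- \frac{1}{1117}\right) = \frac{8464}{5585}$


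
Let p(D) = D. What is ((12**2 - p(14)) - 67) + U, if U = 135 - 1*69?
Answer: 129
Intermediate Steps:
U = 66 (U = 135 - 69 = 66)
((12**2 - p(14)) - 67) + U = ((12**2 - 1*14) - 67) + 66 = ((144 - 14) - 67) + 66 = (130 - 67) + 66 = 63 + 66 = 129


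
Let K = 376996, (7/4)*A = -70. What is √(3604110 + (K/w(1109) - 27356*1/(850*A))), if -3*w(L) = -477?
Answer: √65874275351689515/135150 ≈ 1899.1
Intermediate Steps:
A = -40 (A = (4/7)*(-70) = -40)
w(L) = 159 (w(L) = -⅓*(-477) = 159)
√(3604110 + (K/w(1109) - 27356*1/(850*A))) = √(3604110 + (376996/159 - 27356/((34*25)*(-40)))) = √(3604110 + (376996*(1/159) - 27356/(850*(-40)))) = √(3604110 + (376996/159 - 27356/(-34000))) = √(3604110 + (376996/159 - 27356*(-1/34000))) = √(3604110 + (376996/159 + 6839/8500)) = √(3604110 + 3205553401/1351500) = √(4874160218401/1351500) = √65874275351689515/135150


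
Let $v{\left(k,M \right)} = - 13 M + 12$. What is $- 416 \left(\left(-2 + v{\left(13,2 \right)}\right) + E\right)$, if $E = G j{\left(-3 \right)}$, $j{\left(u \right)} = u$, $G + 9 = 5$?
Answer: $1664$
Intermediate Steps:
$G = -4$ ($G = -9 + 5 = -4$)
$v{\left(k,M \right)} = 12 - 13 M$
$E = 12$ ($E = \left(-4\right) \left(-3\right) = 12$)
$- 416 \left(\left(-2 + v{\left(13,2 \right)}\right) + E\right) = - 416 \left(\left(-2 + \left(12 - 26\right)\right) + 12\right) = - 416 \left(\left(-2 - 14\right) + 12\right) = - 416 \left(-16 + 12\right) = \left(-416\right) \left(-4\right) = 1664$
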